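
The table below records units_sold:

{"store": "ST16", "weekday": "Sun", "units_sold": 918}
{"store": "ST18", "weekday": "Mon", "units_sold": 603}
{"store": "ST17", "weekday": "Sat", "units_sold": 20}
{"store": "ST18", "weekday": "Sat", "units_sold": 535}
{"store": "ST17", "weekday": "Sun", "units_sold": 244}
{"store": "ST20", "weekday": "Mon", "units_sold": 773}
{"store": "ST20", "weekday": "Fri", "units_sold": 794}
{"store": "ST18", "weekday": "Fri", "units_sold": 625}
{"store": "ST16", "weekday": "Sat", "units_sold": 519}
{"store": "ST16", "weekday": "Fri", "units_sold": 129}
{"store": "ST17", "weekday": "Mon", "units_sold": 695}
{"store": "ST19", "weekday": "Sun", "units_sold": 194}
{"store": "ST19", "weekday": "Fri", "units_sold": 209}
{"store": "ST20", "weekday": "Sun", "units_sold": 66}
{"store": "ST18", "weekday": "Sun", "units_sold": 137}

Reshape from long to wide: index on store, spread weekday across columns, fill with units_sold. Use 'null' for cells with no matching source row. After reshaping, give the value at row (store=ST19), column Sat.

No long-format row has store=ST19 and weekday=Sat, so the cell is null.

null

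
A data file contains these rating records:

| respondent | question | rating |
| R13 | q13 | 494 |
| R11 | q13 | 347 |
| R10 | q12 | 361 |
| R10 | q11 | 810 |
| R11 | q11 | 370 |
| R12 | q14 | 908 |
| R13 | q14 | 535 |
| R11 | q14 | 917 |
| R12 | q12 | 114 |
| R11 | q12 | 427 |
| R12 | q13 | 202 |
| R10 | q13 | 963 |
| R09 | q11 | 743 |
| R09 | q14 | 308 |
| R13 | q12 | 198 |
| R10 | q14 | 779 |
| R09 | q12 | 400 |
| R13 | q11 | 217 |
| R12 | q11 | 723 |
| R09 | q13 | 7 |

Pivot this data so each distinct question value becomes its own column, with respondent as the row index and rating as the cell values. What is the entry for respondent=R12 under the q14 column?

Wide layout: rows indexed by respondent, columns are the 4 distinct question values (q13, q12, q11, q14).
Cell (respondent=R12, question=q14) draws from the long row where respondent=R12 and question=q14, which has rating=908.

908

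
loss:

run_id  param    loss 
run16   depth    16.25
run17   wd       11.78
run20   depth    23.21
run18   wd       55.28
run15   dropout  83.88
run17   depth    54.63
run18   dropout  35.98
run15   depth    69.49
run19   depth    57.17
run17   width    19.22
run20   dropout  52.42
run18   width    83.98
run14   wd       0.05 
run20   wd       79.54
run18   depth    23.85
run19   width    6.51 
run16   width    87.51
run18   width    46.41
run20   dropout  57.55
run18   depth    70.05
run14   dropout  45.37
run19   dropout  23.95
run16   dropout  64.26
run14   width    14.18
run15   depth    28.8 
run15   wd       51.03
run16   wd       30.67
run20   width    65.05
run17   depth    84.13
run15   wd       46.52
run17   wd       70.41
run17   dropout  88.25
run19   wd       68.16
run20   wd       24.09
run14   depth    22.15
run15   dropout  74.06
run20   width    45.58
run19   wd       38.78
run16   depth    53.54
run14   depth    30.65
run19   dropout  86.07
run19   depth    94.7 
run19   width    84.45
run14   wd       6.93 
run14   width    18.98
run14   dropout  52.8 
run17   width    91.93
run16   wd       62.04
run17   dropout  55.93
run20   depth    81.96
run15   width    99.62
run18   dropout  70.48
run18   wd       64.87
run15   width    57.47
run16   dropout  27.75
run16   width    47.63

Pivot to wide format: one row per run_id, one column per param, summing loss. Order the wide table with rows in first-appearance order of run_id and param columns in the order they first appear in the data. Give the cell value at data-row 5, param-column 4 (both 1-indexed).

With rows in first-appearance order of run_id, row 5 is run_id=run15. param columns in first-appearance order: depth, wd, dropout, width; column 4 is width.
Long rows with run_id=run15, param=width: 99.62 + 57.47 = 157.09.

157.09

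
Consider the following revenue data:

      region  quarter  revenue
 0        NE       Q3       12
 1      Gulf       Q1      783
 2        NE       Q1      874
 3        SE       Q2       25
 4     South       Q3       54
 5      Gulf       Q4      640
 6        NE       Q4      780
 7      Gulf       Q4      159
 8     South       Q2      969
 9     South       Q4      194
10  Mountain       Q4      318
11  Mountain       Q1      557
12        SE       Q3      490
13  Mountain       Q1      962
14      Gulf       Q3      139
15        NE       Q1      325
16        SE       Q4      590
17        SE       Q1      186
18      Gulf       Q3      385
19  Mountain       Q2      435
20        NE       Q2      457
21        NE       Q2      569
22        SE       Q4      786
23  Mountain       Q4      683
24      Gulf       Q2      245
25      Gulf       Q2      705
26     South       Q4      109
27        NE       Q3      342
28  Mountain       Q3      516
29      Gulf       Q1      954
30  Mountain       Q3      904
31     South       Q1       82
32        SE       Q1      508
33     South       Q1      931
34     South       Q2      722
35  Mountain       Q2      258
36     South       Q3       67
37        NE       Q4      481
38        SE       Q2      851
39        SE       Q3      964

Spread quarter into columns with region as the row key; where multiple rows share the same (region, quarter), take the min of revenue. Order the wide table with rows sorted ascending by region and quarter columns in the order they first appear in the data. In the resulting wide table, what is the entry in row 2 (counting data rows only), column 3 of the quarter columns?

With rows sorted ascending by region, row 2 is region=Mountain. quarter columns in first-appearance order: Q3, Q1, Q2, Q4; column 3 is Q2.
Long rows with region=Mountain, quarter=Q2: min(435, 258) = 258.

258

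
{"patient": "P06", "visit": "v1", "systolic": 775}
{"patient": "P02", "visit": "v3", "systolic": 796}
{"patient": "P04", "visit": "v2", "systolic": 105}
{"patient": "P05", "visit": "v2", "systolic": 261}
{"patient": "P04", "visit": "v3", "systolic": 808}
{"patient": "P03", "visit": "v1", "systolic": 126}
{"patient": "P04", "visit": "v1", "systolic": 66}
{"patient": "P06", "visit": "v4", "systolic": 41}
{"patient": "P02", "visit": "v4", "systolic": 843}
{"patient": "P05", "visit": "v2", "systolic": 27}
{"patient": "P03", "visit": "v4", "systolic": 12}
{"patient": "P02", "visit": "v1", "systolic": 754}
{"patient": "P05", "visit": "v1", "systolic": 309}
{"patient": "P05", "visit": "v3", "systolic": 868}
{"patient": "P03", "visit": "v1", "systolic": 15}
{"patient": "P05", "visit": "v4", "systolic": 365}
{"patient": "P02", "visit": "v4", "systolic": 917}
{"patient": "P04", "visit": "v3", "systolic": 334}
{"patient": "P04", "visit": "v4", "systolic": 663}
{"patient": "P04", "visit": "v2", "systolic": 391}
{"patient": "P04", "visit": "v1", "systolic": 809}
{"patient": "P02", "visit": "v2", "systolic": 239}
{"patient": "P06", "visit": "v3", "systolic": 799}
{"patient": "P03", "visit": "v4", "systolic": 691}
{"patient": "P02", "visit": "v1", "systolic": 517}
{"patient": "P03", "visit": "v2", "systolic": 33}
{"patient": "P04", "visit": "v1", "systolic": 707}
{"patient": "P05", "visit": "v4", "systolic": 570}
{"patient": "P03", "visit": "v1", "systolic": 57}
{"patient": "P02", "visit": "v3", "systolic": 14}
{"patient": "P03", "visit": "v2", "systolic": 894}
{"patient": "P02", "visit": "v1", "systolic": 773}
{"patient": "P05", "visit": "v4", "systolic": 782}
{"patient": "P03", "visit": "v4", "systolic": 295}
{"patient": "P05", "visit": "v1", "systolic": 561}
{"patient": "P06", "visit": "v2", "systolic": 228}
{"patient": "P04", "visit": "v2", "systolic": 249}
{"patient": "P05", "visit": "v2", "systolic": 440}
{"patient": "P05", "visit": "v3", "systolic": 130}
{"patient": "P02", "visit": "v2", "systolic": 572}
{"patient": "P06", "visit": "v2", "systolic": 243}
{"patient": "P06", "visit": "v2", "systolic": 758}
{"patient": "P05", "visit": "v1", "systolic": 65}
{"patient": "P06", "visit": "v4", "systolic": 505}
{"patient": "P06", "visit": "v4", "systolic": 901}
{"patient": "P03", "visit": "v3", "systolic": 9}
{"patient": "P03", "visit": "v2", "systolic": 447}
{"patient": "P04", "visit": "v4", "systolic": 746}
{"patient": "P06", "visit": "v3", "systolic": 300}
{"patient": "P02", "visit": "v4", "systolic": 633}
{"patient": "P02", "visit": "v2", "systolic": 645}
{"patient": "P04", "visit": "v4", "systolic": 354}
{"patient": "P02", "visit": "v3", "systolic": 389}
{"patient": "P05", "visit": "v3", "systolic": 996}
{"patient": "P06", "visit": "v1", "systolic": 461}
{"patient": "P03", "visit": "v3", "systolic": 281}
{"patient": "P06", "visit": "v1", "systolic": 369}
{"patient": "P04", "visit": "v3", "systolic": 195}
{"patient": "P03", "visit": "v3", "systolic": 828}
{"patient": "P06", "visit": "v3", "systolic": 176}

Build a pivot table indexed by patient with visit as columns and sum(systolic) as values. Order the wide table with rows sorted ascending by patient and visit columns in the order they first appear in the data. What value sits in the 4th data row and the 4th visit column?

With rows sorted ascending by patient, row 4 is patient=P05. visit columns in first-appearance order: v1, v3, v2, v4; column 4 is v4.
Long rows with patient=P05, visit=v4: 365 + 570 + 782 = 1717.

1717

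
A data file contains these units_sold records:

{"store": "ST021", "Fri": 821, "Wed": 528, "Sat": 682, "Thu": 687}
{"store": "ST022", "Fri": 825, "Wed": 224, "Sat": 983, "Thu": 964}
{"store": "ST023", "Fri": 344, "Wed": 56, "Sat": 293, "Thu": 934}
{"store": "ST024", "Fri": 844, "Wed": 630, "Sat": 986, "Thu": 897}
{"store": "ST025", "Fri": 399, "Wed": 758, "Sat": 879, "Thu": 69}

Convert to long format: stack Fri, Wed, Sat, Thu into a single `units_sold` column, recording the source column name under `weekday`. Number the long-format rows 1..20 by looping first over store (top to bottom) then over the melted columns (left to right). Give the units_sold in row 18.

758

20 rows total (5 × 4). Row 18: index ⌊(18-1)/4⌋ = 4 into store → ST025; (18-1) mod 4 = 1 into the melted columns → Wed.
So row 18 is (ST025, Wed, 758); units_sold = 758.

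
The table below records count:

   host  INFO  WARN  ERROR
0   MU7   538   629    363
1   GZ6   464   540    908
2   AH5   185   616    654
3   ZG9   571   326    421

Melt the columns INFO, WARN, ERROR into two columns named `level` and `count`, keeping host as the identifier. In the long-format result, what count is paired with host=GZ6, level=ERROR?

908

Unpivoting turns each (host, wide-column) pair into one long row.
The wide cell at row GZ6, column ERROR holds 908, so the long row (GZ6, ERROR) has count=908.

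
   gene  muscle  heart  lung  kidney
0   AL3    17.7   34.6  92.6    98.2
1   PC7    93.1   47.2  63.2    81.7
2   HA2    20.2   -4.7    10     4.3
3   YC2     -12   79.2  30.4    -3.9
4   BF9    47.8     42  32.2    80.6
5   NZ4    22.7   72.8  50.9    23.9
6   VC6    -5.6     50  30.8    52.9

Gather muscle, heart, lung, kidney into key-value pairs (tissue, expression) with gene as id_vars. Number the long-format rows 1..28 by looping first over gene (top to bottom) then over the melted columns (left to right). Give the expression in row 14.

28 rows total (7 × 4). Row 14: index ⌊(14-1)/4⌋ = 3 into gene → YC2; (14-1) mod 4 = 1 into the melted columns → heart.
So row 14 is (YC2, heart, 79.2); expression = 79.2.

79.2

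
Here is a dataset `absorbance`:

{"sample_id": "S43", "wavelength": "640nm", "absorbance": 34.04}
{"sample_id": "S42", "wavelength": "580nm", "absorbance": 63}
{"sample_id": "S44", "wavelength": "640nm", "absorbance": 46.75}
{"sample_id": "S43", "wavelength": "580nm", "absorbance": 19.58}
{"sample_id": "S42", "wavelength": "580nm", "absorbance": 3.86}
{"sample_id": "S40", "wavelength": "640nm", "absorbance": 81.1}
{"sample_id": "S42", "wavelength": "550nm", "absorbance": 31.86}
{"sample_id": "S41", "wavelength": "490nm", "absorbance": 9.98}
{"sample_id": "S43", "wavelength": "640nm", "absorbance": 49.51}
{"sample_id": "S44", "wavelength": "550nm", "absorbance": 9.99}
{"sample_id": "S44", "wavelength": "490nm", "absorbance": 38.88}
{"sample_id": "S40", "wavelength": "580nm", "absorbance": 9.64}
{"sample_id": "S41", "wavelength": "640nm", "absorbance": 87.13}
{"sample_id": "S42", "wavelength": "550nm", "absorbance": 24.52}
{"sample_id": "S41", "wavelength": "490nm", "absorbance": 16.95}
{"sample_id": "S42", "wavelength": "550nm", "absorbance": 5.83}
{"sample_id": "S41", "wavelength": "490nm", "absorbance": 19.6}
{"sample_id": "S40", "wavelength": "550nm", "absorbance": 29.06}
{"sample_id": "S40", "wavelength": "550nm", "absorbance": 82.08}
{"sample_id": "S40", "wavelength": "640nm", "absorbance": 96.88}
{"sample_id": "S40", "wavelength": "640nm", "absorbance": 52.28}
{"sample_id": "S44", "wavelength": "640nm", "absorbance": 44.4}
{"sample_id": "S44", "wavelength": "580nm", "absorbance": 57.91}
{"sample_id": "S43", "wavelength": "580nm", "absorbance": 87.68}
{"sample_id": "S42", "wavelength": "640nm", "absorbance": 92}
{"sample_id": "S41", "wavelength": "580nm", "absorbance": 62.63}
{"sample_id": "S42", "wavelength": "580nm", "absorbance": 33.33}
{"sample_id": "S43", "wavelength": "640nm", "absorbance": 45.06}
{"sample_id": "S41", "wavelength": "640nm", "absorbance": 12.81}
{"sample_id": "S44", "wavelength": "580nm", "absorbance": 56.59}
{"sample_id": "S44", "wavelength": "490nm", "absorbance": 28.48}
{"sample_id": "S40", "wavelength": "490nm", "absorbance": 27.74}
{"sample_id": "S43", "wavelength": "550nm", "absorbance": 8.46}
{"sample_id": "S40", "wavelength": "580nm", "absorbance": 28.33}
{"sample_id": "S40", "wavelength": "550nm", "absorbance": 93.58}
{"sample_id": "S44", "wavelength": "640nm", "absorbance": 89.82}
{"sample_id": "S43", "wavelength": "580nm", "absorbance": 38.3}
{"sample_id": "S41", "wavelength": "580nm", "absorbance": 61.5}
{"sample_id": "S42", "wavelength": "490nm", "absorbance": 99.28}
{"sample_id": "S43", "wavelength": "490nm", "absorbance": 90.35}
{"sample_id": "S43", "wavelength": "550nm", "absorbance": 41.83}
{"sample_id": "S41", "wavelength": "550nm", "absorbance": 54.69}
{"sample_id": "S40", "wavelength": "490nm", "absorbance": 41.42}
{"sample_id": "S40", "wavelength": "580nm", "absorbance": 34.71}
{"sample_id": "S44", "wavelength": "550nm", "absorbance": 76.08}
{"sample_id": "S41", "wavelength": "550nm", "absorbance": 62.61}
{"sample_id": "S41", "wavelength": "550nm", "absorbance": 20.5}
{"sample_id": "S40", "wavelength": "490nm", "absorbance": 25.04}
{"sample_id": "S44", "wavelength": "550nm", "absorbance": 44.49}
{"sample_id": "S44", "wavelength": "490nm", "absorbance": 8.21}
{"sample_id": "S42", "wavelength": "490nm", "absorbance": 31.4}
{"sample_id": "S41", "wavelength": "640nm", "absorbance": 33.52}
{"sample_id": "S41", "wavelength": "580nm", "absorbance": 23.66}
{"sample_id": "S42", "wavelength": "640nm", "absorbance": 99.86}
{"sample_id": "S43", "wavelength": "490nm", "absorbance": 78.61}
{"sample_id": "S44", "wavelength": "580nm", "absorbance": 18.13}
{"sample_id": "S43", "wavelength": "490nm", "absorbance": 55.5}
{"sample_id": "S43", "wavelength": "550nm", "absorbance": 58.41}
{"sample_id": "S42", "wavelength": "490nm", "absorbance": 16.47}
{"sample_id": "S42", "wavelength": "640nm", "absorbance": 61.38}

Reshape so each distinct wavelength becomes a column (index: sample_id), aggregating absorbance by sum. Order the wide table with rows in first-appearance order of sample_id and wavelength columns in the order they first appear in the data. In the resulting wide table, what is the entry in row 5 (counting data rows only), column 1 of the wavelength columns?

133.46

With rows in first-appearance order of sample_id, row 5 is sample_id=S41. wavelength columns in first-appearance order: 640nm, 580nm, 550nm, 490nm; column 1 is 640nm.
Long rows with sample_id=S41, wavelength=640nm: 87.13 + 12.81 + 33.52 = 133.46.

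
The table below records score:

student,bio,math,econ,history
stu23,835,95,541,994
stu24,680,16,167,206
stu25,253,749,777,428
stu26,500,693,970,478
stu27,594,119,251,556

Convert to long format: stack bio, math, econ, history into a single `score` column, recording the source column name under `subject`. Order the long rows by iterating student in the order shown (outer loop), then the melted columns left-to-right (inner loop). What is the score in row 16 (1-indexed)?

478

20 rows total (5 × 4). Row 16: index ⌊(16-1)/4⌋ = 3 into student → stu26; (16-1) mod 4 = 3 into the melted columns → history.
So row 16 is (stu26, history, 478); score = 478.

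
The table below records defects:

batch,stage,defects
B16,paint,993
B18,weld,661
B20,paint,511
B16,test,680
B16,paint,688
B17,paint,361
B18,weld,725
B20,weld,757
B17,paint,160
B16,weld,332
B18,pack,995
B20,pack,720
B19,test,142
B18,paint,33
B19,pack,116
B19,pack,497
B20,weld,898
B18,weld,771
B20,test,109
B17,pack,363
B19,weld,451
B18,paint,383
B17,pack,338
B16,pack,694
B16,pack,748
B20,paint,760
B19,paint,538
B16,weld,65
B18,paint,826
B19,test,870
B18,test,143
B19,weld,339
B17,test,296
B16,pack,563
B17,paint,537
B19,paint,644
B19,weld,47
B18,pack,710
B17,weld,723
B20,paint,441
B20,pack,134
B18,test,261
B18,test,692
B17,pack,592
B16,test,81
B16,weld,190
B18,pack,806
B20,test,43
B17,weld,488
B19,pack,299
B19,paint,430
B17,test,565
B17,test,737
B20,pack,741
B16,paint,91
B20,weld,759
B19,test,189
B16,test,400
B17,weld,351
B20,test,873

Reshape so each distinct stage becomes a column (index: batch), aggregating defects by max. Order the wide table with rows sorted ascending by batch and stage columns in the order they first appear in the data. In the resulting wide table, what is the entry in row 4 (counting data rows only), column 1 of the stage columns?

With rows sorted ascending by batch, row 4 is batch=B19. stage columns in first-appearance order: paint, weld, test, pack; column 1 is paint.
Long rows with batch=B19, stage=paint: max(538, 644, 430) = 644.

644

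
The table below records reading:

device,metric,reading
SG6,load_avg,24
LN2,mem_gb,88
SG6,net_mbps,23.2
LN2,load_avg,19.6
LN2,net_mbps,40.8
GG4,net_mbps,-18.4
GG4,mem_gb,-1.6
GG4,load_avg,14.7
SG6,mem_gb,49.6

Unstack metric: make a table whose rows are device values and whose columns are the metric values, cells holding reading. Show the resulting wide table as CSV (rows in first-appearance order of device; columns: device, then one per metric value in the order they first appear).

Columns: device plus the 3 distinct metric values (load_avg, mem_gb, net_mbps).
For example, row SG6 column load_avg takes reading=24 from the long row (SG6, load_avg).

device,load_avg,mem_gb,net_mbps
SG6,24,49.6,23.2
LN2,19.6,88,40.8
GG4,14.7,-1.6,-18.4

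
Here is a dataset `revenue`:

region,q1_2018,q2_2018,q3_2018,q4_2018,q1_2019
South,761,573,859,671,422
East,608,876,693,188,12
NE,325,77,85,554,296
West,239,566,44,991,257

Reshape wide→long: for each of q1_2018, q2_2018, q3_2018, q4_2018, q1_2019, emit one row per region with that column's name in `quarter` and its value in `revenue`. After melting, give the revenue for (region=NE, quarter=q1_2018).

Unpivoting turns each (region, wide-column) pair into one long row.
The wide cell at row NE, column q1_2018 holds 325, so the long row (NE, q1_2018) has revenue=325.

325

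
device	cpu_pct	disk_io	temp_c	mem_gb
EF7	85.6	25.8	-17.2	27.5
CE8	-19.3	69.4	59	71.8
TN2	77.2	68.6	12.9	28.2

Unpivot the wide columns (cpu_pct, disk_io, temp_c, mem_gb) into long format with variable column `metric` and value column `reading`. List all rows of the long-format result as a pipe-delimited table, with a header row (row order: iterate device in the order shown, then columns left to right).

Each (device, column) pair becomes one row: 3 × 4 = 12 rows.
For example, (EF7, cpu_pct) → reading=85.6.

| device | metric | reading |
| EF7 | cpu_pct | 85.6 |
| EF7 | disk_io | 25.8 |
| EF7 | temp_c | -17.2 |
| EF7 | mem_gb | 27.5 |
| CE8 | cpu_pct | -19.3 |
| CE8 | disk_io | 69.4 |
| CE8 | temp_c | 59 |
| CE8 | mem_gb | 71.8 |
| TN2 | cpu_pct | 77.2 |
| TN2 | disk_io | 68.6 |
| TN2 | temp_c | 12.9 |
| TN2 | mem_gb | 28.2 |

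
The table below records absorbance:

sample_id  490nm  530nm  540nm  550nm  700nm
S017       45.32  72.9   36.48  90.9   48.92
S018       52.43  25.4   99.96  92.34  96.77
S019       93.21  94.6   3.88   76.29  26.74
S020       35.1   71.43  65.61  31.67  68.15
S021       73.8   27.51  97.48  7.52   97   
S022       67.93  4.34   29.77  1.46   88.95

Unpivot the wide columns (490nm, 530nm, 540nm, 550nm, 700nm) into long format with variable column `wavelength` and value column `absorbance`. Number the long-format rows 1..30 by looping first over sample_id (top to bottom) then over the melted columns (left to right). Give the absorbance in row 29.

1.46

30 rows total (6 × 5). Row 29: index ⌊(29-1)/5⌋ = 5 into sample_id → S022; (29-1) mod 5 = 3 into the melted columns → 550nm.
So row 29 is (S022, 550nm, 1.46); absorbance = 1.46.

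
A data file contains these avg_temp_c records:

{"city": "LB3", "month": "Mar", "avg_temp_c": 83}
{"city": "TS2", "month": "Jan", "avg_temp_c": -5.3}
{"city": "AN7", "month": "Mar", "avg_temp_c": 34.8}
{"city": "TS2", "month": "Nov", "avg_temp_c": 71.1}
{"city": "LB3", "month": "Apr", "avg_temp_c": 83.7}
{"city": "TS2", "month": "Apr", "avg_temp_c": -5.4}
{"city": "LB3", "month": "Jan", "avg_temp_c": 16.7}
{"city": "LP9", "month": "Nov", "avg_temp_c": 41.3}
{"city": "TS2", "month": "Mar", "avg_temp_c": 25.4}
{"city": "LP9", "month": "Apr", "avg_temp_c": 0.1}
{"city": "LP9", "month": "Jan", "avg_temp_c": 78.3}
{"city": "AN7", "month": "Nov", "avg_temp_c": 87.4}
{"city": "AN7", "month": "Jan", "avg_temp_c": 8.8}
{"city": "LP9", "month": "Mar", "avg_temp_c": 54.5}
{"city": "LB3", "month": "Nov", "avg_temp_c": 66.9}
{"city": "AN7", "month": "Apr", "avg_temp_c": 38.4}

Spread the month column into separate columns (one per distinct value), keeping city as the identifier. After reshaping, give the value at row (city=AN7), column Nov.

Wide layout: rows indexed by city, columns are the 4 distinct month values (Mar, Jan, Nov, Apr).
Cell (city=AN7, month=Nov) draws from the long row where city=AN7 and month=Nov, which has avg_temp_c=87.4.

87.4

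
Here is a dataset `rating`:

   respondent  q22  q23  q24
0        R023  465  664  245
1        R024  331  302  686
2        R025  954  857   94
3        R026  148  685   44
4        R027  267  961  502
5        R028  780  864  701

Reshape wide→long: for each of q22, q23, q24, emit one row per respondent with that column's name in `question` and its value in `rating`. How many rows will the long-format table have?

6 respondent values × 3 melted columns = 18 rows.

18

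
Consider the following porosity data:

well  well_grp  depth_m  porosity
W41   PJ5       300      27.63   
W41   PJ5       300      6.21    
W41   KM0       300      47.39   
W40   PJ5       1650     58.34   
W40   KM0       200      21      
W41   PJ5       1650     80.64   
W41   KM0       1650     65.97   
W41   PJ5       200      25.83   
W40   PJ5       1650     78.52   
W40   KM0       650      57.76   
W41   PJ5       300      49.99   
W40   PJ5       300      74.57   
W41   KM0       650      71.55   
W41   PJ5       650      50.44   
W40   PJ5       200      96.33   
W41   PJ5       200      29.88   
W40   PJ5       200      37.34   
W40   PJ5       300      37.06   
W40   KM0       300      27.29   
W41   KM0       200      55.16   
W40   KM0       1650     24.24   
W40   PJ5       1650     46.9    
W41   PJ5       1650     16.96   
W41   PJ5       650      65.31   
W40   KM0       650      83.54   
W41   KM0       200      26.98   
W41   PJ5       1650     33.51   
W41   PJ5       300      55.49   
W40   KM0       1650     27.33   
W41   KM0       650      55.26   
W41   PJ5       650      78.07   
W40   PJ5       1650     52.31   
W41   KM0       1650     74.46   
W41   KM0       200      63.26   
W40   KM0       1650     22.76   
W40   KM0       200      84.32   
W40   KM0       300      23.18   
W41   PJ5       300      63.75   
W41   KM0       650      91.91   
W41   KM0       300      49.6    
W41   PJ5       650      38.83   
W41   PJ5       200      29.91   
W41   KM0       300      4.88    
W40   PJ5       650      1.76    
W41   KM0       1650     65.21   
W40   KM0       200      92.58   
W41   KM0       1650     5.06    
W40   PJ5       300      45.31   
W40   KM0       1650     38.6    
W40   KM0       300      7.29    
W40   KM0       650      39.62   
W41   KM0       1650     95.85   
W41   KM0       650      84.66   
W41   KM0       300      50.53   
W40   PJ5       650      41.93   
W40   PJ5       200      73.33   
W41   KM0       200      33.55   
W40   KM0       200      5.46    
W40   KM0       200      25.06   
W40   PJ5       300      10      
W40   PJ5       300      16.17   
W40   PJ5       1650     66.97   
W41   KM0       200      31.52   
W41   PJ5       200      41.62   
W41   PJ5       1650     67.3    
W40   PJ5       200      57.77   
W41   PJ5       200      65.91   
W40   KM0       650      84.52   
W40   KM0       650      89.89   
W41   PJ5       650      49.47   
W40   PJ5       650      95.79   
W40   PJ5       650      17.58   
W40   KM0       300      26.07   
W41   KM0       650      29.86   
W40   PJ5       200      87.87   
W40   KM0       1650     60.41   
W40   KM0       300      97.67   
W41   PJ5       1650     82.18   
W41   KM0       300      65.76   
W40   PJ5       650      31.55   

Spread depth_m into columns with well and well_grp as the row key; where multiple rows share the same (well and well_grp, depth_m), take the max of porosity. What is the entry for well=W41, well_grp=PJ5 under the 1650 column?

82.18

Rows with well=W41, well_grp=PJ5 and depth_m=1650: porosity values are 80.64, 16.96, 33.51, 67.3, 82.18.
max(80.64, 16.96, 33.51, 67.3, 82.18) = 82.18.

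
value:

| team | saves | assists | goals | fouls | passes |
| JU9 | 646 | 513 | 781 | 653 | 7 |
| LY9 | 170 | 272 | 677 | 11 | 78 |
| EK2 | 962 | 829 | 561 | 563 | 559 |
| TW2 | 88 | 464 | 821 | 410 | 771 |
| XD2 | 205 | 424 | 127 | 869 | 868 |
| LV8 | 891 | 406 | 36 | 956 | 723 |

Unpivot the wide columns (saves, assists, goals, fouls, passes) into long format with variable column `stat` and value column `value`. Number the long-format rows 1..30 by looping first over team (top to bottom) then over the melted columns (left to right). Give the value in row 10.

78

30 rows total (6 × 5). Row 10: index ⌊(10-1)/5⌋ = 1 into team → LY9; (10-1) mod 5 = 4 into the melted columns → passes.
So row 10 is (LY9, passes, 78); value = 78.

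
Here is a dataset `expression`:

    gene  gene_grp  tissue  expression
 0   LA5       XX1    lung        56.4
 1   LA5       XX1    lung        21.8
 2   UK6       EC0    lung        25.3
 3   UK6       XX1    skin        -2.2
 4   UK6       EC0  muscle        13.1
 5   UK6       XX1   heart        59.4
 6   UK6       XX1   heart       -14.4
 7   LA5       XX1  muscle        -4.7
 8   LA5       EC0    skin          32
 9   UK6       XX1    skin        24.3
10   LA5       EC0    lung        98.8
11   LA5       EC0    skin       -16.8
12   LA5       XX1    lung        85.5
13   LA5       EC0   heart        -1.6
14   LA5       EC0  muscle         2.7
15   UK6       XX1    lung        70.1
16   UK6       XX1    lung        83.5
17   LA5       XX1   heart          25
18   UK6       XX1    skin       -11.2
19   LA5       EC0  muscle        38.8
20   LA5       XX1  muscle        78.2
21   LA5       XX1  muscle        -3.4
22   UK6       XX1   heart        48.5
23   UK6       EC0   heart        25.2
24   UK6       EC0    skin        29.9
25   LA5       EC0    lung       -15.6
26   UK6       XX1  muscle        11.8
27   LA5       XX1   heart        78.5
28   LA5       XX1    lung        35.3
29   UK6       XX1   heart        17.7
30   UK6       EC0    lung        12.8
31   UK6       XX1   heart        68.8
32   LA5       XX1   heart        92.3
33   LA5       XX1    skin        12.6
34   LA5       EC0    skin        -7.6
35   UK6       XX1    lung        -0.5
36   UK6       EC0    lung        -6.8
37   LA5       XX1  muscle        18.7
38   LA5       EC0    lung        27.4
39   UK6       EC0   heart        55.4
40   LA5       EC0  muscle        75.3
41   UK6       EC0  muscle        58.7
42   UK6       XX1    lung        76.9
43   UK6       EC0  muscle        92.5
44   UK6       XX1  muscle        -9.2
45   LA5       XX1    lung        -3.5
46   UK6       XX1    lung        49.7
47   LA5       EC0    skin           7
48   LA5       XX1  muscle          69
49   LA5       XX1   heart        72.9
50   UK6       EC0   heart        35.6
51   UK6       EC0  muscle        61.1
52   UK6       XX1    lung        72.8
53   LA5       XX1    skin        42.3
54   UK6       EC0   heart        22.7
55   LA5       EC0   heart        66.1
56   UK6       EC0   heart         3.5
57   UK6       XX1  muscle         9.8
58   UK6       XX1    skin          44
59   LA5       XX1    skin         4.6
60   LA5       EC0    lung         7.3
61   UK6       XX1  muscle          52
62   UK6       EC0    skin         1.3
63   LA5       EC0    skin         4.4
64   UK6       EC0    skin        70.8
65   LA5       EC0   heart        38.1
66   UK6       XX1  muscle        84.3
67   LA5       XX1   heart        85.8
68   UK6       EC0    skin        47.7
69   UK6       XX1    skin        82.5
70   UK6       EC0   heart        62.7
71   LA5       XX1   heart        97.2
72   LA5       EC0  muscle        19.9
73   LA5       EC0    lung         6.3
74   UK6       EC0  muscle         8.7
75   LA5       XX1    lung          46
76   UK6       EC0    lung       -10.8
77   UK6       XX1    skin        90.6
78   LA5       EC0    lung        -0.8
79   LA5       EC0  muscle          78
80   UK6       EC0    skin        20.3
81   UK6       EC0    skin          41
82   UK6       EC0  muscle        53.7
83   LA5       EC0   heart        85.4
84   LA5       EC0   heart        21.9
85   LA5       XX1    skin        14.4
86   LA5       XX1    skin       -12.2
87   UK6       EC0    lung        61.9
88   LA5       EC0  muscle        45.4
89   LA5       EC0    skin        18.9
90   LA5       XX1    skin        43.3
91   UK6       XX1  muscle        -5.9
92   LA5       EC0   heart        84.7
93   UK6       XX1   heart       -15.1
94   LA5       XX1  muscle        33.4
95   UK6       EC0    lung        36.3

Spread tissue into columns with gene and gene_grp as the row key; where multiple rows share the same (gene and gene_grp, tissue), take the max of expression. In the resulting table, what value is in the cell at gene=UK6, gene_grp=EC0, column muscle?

Rows with gene=UK6, gene_grp=EC0 and tissue=muscle: expression values are 13.1, 58.7, 92.5, 61.1, 8.7, 53.7.
max(13.1, 58.7, 92.5, 61.1, 8.7, 53.7) = 92.5.

92.5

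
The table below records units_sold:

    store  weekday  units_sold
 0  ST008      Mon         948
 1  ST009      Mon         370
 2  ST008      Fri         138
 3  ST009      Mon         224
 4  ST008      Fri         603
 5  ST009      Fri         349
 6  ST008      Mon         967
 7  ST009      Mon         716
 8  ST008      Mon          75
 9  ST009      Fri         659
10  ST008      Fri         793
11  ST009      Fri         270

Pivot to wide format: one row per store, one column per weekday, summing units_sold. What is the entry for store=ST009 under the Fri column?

Rows with store=ST009 and weekday=Fri: units_sold values are 349, 659, 270.
349 + 659 + 270 = 1278.

1278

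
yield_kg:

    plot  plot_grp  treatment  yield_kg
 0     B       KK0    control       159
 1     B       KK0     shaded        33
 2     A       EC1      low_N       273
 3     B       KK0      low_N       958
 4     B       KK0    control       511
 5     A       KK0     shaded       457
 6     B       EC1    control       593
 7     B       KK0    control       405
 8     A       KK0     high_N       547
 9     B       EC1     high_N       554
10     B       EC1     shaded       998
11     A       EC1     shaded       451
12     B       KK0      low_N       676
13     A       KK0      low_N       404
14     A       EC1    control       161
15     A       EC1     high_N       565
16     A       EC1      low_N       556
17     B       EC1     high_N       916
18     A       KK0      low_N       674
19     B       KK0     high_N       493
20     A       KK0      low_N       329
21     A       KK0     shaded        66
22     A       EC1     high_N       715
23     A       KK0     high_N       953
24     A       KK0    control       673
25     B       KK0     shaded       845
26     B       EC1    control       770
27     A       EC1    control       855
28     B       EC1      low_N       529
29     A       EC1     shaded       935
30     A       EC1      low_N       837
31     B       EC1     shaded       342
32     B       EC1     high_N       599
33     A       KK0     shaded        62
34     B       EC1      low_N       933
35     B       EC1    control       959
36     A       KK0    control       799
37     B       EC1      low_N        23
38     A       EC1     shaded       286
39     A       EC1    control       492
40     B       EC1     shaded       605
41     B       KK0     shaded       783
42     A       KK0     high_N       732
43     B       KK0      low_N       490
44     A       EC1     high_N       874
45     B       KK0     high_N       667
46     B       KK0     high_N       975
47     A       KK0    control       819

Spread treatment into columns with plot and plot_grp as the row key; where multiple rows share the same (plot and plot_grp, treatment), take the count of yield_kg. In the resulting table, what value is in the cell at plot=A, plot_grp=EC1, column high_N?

3

Rows with plot=A, plot_grp=EC1 and treatment=high_N: yield_kg values are 565, 715, 874.
3 rows match — count = 3.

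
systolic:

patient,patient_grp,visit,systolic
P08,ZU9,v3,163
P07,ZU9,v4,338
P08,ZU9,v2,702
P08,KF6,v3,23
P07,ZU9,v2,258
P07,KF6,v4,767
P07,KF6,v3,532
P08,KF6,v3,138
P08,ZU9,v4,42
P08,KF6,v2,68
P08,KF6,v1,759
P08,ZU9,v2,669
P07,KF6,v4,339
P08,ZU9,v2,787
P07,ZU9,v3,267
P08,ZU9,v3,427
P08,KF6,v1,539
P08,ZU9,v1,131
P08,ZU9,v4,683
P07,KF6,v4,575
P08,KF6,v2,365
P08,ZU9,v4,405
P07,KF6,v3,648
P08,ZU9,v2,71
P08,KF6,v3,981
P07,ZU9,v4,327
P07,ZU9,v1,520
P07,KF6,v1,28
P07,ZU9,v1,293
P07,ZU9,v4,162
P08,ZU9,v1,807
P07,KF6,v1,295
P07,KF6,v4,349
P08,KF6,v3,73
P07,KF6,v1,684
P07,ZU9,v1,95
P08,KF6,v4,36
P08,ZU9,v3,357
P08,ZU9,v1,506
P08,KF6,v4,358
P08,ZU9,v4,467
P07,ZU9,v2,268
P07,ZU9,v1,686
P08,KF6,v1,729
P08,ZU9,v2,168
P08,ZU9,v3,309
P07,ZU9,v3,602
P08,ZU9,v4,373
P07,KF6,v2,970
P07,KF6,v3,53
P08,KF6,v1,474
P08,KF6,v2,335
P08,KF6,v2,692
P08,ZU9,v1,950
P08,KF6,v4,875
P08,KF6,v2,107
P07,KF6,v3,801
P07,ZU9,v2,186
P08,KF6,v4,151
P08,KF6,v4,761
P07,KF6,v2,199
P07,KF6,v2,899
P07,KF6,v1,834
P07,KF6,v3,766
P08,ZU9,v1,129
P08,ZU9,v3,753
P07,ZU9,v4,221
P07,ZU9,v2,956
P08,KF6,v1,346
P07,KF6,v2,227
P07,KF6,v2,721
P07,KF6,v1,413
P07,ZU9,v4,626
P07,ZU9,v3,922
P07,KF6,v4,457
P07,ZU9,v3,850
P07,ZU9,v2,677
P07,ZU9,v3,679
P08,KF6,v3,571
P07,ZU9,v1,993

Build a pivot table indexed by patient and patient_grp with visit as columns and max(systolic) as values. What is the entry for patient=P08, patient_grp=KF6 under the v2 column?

692

Rows with patient=P08, patient_grp=KF6 and visit=v2: systolic values are 68, 365, 335, 692, 107.
max(68, 365, 335, 692, 107) = 692.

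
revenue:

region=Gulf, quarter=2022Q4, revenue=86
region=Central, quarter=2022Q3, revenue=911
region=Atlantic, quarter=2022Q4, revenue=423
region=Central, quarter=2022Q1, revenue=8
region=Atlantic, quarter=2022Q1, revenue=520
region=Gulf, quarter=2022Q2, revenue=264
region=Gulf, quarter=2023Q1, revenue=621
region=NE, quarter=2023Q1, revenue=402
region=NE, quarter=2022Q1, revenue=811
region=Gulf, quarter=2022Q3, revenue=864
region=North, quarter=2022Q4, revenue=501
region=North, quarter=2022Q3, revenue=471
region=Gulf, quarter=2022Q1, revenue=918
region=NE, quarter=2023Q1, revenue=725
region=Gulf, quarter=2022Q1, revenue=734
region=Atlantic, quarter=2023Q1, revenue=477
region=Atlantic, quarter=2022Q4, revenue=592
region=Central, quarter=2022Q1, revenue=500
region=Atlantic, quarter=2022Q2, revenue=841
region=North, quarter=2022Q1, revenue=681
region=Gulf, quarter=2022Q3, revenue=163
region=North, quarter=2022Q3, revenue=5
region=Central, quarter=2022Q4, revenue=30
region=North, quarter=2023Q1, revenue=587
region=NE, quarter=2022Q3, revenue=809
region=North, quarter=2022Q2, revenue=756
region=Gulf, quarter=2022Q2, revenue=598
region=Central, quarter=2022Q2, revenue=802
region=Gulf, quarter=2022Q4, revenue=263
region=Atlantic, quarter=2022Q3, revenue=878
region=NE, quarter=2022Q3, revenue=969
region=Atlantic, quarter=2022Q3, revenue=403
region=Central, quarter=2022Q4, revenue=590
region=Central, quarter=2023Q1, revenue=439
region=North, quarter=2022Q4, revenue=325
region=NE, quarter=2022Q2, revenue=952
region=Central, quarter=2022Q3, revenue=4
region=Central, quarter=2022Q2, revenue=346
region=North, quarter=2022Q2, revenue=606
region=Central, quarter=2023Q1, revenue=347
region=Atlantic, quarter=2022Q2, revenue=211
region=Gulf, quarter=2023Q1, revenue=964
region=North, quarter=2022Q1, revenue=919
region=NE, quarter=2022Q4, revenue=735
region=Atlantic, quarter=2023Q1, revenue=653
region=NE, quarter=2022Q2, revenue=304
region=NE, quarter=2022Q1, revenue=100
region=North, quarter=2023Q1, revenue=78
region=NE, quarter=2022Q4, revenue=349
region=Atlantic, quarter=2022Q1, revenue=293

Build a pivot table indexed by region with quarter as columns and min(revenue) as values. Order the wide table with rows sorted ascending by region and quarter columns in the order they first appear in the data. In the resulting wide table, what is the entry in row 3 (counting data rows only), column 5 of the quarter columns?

With rows sorted ascending by region, row 3 is region=Gulf. quarter columns in first-appearance order: 2022Q4, 2022Q3, 2022Q1, 2022Q2, 2023Q1; column 5 is 2023Q1.
Long rows with region=Gulf, quarter=2023Q1: min(621, 964) = 621.

621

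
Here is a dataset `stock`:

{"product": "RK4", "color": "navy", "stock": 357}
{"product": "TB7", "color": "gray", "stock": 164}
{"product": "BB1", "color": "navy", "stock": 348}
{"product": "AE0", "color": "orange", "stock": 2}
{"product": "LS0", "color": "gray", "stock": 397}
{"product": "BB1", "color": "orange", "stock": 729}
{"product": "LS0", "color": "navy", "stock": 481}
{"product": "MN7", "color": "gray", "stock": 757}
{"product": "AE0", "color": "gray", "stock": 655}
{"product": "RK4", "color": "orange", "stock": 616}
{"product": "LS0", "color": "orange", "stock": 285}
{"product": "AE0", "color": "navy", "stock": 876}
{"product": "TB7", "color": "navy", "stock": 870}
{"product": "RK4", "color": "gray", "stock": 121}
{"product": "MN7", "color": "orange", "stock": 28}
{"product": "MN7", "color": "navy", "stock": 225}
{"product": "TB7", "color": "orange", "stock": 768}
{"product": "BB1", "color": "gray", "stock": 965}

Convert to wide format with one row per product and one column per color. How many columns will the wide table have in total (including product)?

4

1 column for product plus 3 distinct color values → 4 columns.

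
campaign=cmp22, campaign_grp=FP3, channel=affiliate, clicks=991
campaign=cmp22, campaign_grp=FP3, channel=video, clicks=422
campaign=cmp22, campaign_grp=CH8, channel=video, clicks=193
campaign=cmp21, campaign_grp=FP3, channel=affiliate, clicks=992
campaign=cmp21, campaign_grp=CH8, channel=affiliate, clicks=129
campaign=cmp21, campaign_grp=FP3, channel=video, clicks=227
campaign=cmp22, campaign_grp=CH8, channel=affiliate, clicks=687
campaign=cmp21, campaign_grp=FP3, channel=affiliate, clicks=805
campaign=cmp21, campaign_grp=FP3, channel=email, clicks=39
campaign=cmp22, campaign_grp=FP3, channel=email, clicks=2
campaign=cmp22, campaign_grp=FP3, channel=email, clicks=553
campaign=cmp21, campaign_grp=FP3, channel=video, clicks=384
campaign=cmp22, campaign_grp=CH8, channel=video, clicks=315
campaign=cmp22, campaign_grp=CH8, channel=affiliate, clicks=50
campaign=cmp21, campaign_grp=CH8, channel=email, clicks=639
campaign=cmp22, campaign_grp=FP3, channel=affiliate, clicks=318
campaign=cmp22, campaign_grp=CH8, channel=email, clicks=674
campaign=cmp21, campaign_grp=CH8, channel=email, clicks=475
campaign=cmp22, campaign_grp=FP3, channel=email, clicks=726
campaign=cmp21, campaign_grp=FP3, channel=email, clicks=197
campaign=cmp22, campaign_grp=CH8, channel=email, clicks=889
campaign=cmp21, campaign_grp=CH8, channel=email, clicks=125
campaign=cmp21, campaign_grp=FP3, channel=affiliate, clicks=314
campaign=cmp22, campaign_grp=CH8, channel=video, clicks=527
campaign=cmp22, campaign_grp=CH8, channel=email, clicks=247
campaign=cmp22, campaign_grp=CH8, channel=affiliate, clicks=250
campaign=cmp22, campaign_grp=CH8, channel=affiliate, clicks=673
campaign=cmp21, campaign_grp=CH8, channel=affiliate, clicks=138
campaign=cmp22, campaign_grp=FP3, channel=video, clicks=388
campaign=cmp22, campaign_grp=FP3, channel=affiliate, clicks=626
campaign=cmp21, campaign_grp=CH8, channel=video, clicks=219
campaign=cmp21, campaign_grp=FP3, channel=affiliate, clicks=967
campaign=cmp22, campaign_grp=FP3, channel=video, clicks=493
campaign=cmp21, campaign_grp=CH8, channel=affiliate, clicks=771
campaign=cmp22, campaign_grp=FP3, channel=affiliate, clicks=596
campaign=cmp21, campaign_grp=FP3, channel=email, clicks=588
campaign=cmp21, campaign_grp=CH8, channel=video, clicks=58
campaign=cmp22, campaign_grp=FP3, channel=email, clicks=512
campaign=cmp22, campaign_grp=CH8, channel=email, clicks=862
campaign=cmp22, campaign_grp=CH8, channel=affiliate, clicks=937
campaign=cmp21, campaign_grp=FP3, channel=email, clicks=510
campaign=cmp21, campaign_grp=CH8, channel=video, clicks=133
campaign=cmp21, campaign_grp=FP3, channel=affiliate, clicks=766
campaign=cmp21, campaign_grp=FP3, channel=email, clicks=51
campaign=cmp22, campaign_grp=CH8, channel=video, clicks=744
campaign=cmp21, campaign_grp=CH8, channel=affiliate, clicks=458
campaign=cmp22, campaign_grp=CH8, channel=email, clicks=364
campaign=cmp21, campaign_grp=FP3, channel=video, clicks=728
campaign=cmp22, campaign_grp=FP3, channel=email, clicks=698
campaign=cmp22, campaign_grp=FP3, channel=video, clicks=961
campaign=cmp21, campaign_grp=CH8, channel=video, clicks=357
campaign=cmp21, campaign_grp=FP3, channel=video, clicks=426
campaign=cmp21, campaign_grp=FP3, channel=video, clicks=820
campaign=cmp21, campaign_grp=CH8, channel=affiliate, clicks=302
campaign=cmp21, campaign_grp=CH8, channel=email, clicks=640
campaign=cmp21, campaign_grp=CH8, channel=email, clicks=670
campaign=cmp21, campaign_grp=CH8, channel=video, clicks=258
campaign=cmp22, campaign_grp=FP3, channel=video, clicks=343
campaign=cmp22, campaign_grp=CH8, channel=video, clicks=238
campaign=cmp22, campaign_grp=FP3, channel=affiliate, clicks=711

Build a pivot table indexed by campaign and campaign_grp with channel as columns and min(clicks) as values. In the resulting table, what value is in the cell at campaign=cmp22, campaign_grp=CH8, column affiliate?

Rows with campaign=cmp22, campaign_grp=CH8 and channel=affiliate: clicks values are 687, 50, 250, 673, 937.
min(687, 50, 250, 673, 937) = 50.

50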